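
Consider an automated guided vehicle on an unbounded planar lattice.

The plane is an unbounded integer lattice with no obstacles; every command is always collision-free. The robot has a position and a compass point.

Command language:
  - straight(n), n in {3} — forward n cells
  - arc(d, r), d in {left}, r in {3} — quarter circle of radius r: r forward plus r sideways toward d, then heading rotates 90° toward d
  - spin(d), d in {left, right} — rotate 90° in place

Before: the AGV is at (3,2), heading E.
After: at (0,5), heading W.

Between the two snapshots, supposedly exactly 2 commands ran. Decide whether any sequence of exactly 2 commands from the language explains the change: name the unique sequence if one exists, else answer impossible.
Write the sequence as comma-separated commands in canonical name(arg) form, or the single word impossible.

spin(left), arc(left, 3)

key: order matters: swapping spin(left) and arc(left, 3) lands elsewhere
start: at (3,2), heading E
t=1 spin(left) ⇒ at (3,2), heading N
t=2 arc(left, 3) ⇒ at (0,5), heading W
no other 2-command option fits: unique.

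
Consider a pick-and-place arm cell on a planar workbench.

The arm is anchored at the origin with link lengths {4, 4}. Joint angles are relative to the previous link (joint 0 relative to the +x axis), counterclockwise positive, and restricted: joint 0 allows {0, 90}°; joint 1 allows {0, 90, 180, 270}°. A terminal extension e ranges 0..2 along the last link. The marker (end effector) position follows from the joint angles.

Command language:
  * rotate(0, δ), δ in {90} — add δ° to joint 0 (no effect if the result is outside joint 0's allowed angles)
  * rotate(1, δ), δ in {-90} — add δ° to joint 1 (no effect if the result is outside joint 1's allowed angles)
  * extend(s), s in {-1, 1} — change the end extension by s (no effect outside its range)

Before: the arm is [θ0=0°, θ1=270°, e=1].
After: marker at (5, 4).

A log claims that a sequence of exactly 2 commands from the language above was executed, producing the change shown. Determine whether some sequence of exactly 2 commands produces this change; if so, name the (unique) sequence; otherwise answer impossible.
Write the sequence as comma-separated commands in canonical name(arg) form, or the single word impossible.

rotate(0, 90), rotate(0, 90)

t0: [θ0=0°, θ1=270°, e=1]
t=1 rotate(0, 90) ⇒ [θ0=90°, θ1=270°, e=1]
t=2 rotate(0, 90) ⇒ [θ0=90°, θ1=270°, e=1]
no rival 2-sequence matches.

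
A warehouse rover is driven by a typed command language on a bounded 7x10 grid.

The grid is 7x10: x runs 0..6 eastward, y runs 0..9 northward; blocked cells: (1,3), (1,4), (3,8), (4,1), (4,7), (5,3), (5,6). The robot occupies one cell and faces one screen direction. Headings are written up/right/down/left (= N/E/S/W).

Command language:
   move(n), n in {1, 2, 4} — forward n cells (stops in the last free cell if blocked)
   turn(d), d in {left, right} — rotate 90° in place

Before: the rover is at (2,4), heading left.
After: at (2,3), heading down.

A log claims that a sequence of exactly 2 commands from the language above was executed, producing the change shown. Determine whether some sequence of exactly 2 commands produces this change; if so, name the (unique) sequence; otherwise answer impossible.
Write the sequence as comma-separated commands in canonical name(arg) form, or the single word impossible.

turn(left), move(1)

key: order matters: swapping turn(left) and move(1) lands elsewhere
initial: at (2,4), heading left
step 1 (turn(left)): at (2,4), heading down
step 2 (move(1)): at (2,3), heading down
uniquely the one of 25 2-step routes that fits.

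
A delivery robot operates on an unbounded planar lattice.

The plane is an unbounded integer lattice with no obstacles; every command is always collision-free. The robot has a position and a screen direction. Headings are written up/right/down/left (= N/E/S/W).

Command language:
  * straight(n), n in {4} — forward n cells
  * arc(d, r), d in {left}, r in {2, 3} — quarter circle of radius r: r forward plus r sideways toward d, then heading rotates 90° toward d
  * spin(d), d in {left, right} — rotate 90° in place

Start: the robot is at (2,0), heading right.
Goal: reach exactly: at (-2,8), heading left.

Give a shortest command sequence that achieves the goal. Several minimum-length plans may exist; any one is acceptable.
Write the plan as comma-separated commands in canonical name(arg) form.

t0: at (2,0), heading right
1. arc(left, 2) → at (4,2), heading up
2. straight(4) → at (4,6), heading up
3. arc(left, 2) → at (2,8), heading left
4. straight(4) → at (-2,8), heading left
nothing shorter than 4 reaches the goal.

arc(left, 2), straight(4), arc(left, 2), straight(4)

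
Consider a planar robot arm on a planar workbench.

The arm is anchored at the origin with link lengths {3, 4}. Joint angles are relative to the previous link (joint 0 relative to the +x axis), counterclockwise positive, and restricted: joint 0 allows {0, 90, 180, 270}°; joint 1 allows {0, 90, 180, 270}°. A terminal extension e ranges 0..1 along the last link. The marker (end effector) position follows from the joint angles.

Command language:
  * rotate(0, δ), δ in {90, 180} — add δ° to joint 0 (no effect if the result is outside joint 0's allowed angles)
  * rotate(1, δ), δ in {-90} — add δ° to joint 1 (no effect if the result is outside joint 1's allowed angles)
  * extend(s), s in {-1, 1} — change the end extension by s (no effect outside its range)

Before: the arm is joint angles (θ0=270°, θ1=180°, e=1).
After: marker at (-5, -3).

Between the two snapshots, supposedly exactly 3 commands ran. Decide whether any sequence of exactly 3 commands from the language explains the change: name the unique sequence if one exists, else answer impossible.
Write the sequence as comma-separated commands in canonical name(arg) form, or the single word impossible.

initial: joint angles (θ0=270°, θ1=180°, e=1)
t=1 rotate(1, -90) ⇒ joint angles (θ0=270°, θ1=90°, e=1)
t=2 rotate(1, -90) ⇒ joint angles (θ0=270°, θ1=0°, e=1)
t=3 rotate(1, -90) ⇒ joint angles (θ0=270°, θ1=270°, e=1)
no rival 3-sequence matches.

rotate(1, -90), rotate(1, -90), rotate(1, -90)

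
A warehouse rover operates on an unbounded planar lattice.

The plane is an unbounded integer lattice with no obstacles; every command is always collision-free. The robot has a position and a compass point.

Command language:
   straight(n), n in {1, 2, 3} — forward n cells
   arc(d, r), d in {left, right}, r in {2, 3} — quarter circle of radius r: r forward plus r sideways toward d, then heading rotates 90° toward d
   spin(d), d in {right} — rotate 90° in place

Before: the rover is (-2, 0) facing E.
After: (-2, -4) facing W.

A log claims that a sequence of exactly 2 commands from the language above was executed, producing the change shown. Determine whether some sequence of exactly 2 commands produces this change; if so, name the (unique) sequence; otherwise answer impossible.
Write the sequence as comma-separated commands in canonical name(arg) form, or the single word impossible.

arc(right, 2), arc(right, 2)

key: position moved to (-2,-4) AND the heading swung to W — translation plus rotation needed
start: (-2, 0) facing E
step 1 (arc(right, 2)): (0, -2) facing S
step 2 (arc(right, 2)): (-2, -4) facing W
no other 2-command option fits: unique.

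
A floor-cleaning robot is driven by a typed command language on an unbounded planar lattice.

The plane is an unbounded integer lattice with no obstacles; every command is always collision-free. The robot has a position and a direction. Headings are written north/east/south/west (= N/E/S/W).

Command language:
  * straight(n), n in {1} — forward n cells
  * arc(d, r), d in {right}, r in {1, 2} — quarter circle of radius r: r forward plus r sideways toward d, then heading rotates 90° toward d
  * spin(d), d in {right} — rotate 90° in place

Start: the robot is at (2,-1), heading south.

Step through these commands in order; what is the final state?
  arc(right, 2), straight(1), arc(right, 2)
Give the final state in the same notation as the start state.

at (-3,-1), heading north

start: at (2,-1), heading south
step 1 (arc(right, 2)): at (0,-3), heading west
step 2 (straight(1)): at (-1,-3), heading west
step 3 (arc(right, 2)): at (-3,-1), heading north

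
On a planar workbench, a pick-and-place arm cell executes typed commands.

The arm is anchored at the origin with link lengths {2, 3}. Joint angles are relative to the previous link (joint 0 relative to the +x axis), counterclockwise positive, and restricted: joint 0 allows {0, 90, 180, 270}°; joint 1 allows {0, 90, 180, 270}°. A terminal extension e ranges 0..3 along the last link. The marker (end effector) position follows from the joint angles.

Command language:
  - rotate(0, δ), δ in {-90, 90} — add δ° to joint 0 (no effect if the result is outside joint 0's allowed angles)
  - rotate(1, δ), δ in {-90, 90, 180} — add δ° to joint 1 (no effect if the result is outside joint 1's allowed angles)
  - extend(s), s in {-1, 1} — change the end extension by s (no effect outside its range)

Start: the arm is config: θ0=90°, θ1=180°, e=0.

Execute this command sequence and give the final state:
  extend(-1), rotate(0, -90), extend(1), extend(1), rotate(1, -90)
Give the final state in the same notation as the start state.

from: config: θ0=90°, θ1=180°, e=0
step 1 (extend(-1)): config: θ0=90°, θ1=180°, e=0
step 2 (rotate(0, -90)): config: θ0=0°, θ1=180°, e=0
step 3 (extend(1)): config: θ0=0°, θ1=180°, e=1
step 4 (extend(1)): config: θ0=0°, θ1=180°, e=2
step 5 (rotate(1, -90)): config: θ0=0°, θ1=90°, e=2

config: θ0=0°, θ1=90°, e=2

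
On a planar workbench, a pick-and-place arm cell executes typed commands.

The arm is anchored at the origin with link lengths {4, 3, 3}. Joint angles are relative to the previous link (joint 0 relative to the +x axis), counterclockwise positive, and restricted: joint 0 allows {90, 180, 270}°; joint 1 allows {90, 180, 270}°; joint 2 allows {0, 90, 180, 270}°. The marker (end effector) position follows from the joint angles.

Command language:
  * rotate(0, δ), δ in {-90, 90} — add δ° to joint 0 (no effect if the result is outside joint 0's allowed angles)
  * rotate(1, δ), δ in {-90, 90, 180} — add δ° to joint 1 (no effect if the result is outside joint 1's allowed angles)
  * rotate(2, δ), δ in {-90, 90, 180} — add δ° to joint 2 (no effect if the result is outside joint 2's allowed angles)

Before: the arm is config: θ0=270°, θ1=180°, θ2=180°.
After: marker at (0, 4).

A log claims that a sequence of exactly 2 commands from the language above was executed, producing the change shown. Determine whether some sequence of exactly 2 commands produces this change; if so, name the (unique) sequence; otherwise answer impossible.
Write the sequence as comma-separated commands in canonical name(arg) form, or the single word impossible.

from: config: θ0=270°, θ1=180°, θ2=180°
[1] after rotate(0, -90): config: θ0=180°, θ1=180°, θ2=180°
[2] after rotate(0, -90): config: θ0=90°, θ1=180°, θ2=180°
all 64 alternatives checked — unique.

rotate(0, -90), rotate(0, -90)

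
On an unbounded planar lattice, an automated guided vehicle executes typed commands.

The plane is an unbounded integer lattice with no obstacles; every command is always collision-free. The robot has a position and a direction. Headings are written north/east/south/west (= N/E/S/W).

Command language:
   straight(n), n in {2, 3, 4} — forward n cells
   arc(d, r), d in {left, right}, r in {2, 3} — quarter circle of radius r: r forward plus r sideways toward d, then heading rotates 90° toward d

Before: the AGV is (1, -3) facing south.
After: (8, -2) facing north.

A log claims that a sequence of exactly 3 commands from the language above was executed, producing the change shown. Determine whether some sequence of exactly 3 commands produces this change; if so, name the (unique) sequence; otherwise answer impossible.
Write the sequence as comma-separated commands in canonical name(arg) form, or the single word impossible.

key: running arc(left, 3) before arc(left, 2) would end elsewhere — order is forced
from: (1, -3) facing south
step 1 (arc(left, 2)): (3, -5) facing east
step 2 (straight(2)): (5, -5) facing east
step 3 (arc(left, 3)): (8, -2) facing north
uniquely the one of 343 3-step routes that fits.

arc(left, 2), straight(2), arc(left, 3)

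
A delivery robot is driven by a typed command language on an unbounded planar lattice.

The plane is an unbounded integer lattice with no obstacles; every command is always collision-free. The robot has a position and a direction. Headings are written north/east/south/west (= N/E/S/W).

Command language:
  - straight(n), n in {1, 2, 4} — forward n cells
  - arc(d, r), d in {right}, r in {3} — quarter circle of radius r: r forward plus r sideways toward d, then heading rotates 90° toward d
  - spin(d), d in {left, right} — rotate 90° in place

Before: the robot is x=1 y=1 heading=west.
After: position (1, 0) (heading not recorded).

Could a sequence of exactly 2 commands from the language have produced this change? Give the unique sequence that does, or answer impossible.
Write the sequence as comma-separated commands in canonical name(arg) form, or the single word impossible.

spin(left), straight(1)

key: running straight(1) before spin(left) would end elsewhere — order is forced
start: x=1 y=1 heading=west
[1] after spin(left): x=1 y=1 heading=south
[2] after straight(1): x=1 y=0 heading=south
no other 2-command option fits: unique.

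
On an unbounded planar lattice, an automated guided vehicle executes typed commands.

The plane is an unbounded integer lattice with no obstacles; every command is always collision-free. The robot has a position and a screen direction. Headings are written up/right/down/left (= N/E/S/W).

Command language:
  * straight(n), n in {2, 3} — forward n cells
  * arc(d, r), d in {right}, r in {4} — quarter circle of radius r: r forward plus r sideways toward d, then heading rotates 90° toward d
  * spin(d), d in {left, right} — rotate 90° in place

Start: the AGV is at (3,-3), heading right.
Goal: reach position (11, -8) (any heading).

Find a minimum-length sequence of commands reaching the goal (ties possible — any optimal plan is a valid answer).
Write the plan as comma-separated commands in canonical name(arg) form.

initial: at (3,-3), heading right
[1] after spin(left): at (3,-3), heading up
[2] after arc(right, 4): at (7,1), heading right
[3] after arc(right, 4): at (11,-3), heading down
[4] after straight(2): at (11,-5), heading down
[5] after straight(3): at (11,-8), heading down
no 4-step plan works, so 5 is optimal.

spin(left), arc(right, 4), arc(right, 4), straight(2), straight(3)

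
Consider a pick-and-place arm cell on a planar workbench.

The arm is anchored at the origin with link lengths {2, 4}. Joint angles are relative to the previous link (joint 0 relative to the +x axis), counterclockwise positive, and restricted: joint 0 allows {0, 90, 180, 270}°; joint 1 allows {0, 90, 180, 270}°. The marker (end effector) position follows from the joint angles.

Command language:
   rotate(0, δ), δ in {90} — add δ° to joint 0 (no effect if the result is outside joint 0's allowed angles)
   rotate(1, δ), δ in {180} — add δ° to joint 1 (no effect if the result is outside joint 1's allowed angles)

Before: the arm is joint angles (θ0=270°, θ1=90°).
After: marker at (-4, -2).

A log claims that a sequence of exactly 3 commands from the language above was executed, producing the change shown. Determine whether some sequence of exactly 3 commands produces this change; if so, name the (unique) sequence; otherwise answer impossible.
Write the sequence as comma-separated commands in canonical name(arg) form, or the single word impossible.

from: joint angles (θ0=270°, θ1=90°)
t=1 rotate(1, 180) ⇒ joint angles (θ0=270°, θ1=270°)
t=2 rotate(1, 180) ⇒ joint angles (θ0=270°, θ1=90°)
t=3 rotate(1, 180) ⇒ joint angles (θ0=270°, θ1=270°)
uniquely the one of 8 3-step routes that fits.

rotate(1, 180), rotate(1, 180), rotate(1, 180)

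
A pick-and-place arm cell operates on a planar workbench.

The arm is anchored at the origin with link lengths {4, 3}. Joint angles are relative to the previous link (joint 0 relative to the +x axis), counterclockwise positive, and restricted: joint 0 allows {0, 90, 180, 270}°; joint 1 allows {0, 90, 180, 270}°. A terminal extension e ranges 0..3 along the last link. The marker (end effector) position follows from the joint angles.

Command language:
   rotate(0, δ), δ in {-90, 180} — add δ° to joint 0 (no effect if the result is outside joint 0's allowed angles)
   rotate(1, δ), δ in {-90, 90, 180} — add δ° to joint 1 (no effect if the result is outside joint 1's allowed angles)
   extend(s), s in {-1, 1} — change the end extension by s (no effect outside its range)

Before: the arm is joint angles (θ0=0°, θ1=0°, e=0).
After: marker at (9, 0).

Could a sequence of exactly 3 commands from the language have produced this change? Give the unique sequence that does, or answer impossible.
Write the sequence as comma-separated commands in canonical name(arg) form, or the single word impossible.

extend(-1), extend(1), extend(1)

key: order matters: swapping extend(-1) and extend(1) lands elsewhere
start: joint angles (θ0=0°, θ1=0°, e=0)
t=1 extend(-1) ⇒ joint angles (θ0=0°, θ1=0°, e=0)
t=2 extend(1) ⇒ joint angles (θ0=0°, θ1=0°, e=1)
t=3 extend(1) ⇒ joint angles (θ0=0°, θ1=0°, e=2)
no other 3-command option fits: unique.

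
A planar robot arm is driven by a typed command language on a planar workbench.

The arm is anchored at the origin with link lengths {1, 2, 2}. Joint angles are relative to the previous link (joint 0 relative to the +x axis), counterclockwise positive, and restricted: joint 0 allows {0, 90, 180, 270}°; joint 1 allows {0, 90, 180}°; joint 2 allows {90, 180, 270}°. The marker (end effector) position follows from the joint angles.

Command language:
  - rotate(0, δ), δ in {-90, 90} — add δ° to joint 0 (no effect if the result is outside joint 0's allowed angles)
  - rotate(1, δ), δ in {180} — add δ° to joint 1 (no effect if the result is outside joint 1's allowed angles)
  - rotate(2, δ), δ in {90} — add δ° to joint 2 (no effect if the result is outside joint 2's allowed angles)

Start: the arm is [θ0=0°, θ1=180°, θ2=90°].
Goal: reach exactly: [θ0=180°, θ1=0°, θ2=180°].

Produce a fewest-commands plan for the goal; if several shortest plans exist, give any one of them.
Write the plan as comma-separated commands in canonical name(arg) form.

begin: [θ0=0°, θ1=180°, θ2=90°]
1. rotate(0, -90) → [θ0=270°, θ1=180°, θ2=90°]
2. rotate(0, -90) → [θ0=180°, θ1=180°, θ2=90°]
3. rotate(2, 90) → [θ0=180°, θ1=180°, θ2=180°]
4. rotate(1, 180) → [θ0=180°, θ1=0°, θ2=180°]
nothing shorter than 4 reaches the goal.

rotate(0, -90), rotate(0, -90), rotate(2, 90), rotate(1, 180)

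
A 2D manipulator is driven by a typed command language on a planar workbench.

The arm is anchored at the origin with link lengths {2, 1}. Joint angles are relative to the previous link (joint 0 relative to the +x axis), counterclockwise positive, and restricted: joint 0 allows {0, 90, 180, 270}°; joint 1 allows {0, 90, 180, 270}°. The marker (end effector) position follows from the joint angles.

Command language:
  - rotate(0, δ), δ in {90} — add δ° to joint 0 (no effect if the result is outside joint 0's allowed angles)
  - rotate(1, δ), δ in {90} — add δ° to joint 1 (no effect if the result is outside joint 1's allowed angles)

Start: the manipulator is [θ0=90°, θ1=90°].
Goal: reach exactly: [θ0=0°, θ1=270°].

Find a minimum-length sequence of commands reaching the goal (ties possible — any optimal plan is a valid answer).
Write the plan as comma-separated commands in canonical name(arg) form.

initial: [θ0=90°, θ1=90°]
1. rotate(0, 90) → [θ0=180°, θ1=90°]
2. rotate(0, 90) → [θ0=270°, θ1=90°]
3. rotate(0, 90) → [θ0=0°, θ1=90°]
4. rotate(1, 90) → [θ0=0°, θ1=180°]
5. rotate(1, 90) → [θ0=0°, θ1=270°]
minimal: 5 command(s), checked below 5.

rotate(0, 90), rotate(0, 90), rotate(0, 90), rotate(1, 90), rotate(1, 90)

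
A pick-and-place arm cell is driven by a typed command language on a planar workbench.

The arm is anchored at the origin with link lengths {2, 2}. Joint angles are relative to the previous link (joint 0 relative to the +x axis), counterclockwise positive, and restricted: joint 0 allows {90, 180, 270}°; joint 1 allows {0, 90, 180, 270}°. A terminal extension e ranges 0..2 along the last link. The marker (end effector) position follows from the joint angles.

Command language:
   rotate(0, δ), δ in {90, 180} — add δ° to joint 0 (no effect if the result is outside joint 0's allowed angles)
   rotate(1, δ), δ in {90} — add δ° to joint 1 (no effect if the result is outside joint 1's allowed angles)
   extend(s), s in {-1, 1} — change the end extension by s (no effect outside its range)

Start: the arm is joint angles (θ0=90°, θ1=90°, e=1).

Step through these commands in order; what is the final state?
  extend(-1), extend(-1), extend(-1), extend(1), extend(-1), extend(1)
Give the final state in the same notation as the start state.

t0: joint angles (θ0=90°, θ1=90°, e=1)
[1] after extend(-1): joint angles (θ0=90°, θ1=90°, e=0)
[2] after extend(-1): joint angles (θ0=90°, θ1=90°, e=0)
[3] after extend(-1): joint angles (θ0=90°, θ1=90°, e=0)
[4] after extend(1): joint angles (θ0=90°, θ1=90°, e=1)
[5] after extend(-1): joint angles (θ0=90°, θ1=90°, e=0)
[6] after extend(1): joint angles (θ0=90°, θ1=90°, e=1)

joint angles (θ0=90°, θ1=90°, e=1)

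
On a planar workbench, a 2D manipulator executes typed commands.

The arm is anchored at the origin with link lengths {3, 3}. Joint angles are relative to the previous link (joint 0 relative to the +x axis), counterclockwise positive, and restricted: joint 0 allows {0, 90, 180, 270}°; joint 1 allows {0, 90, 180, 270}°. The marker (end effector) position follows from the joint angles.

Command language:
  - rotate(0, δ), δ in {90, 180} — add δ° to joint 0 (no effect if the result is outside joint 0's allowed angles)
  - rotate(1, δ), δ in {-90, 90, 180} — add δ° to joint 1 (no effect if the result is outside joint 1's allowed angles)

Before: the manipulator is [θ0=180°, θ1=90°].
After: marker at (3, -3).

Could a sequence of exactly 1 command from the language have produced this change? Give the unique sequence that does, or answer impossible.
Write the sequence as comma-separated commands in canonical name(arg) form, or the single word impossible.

begin: [θ0=180°, θ1=90°]
1. rotate(0, 90) → [θ0=270°, θ1=90°]
all 5 alternatives checked — unique.

rotate(0, 90)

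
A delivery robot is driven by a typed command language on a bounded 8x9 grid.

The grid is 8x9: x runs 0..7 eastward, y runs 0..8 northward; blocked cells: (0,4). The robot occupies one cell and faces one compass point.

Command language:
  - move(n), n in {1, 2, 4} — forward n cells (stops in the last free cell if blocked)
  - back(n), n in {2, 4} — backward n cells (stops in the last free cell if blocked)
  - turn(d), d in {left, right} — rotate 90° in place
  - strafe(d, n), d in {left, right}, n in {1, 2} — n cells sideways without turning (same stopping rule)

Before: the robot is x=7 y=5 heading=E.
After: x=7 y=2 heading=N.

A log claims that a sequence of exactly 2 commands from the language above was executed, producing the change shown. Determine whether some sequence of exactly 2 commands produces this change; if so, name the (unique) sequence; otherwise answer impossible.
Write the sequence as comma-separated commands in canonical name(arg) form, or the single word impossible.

impossible

all 121 sequences checked — none match.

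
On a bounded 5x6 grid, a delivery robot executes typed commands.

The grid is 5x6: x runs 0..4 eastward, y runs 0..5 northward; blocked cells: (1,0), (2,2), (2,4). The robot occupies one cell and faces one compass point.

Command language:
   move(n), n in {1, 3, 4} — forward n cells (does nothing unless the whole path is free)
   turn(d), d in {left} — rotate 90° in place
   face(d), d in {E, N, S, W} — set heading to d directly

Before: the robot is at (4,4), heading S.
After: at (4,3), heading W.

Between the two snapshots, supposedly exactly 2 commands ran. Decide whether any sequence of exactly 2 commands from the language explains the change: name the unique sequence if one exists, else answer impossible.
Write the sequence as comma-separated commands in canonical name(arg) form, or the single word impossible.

move(1), face(W)

key: order matters: swapping move(1) and face(W) lands elsewhere
t0: at (4,4), heading S
[1] after move(1): at (4,3), heading S
[2] after face(W): at (4,3), heading W
uniquely the one of 64 2-step routes that fits.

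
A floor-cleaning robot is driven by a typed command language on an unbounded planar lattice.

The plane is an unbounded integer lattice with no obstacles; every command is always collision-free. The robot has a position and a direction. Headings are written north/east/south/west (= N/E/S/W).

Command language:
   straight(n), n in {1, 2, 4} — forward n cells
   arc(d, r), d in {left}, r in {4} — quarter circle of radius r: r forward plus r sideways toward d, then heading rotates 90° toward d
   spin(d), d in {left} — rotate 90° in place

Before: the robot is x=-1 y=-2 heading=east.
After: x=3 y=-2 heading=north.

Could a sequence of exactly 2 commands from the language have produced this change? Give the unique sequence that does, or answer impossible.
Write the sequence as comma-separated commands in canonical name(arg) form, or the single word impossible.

straight(4), spin(left)

key: position moved to (3,-2) AND the heading swung to N — translation plus rotation needed
start: x=-1 y=-2 heading=east
[1] after straight(4): x=3 y=-2 heading=east
[2] after spin(left): x=3 y=-2 heading=north
uniquely the one of 25 2-step routes that fits.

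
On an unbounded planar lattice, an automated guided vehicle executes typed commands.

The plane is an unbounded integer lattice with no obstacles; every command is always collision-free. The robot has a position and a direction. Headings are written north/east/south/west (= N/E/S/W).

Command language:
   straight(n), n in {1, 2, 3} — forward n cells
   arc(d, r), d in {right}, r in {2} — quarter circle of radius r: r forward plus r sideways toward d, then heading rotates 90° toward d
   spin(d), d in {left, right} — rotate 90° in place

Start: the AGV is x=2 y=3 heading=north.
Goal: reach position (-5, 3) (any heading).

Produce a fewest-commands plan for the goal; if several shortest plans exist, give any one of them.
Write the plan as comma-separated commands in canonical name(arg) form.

initial: x=2 y=3 heading=north
t=1 spin(left) ⇒ x=2 y=3 heading=west
t=2 straight(2) ⇒ x=0 y=3 heading=west
t=3 straight(2) ⇒ x=-2 y=3 heading=west
t=4 straight(3) ⇒ x=-5 y=3 heading=west
no 3-step plan works, so 4 is optimal.

spin(left), straight(2), straight(2), straight(3)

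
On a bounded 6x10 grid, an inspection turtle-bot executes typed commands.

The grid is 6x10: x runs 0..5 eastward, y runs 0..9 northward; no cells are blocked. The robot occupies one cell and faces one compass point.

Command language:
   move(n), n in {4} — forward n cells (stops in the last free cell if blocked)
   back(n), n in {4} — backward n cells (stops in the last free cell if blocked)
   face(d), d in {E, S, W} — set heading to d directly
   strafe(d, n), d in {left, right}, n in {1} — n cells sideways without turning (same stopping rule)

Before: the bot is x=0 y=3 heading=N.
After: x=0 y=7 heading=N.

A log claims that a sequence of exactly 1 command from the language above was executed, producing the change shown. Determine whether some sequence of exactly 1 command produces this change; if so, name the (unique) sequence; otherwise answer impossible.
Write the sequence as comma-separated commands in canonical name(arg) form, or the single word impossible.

move(4)

key: still facing N — the one step turns nothing
initial: x=0 y=3 heading=N
t=1 move(4) ⇒ x=0 y=7 heading=N
no other 1-command option fits: unique.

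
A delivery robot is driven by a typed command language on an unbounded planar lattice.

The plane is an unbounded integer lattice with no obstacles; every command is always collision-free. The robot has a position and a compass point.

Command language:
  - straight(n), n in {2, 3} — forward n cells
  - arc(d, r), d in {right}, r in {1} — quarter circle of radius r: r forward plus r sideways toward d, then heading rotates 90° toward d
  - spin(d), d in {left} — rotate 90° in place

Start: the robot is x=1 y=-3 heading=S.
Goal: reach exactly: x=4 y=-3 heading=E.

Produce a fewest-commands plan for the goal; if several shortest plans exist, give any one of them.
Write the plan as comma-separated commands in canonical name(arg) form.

start: x=1 y=-3 heading=S
t=1 spin(left) ⇒ x=1 y=-3 heading=E
t=2 straight(3) ⇒ x=4 y=-3 heading=E
minimal: 2 command(s), checked below 2.

spin(left), straight(3)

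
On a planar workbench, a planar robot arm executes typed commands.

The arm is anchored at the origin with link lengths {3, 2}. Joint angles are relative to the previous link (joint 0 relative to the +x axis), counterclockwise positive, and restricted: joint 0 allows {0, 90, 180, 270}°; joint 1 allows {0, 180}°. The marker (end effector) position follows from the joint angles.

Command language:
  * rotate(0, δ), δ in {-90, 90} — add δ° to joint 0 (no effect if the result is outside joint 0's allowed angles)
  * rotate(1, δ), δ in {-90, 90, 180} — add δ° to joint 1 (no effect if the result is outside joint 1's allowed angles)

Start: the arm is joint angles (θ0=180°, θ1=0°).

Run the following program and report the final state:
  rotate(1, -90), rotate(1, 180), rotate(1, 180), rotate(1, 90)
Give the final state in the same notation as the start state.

begin: joint angles (θ0=180°, θ1=0°)
t=1 rotate(1, -90) ⇒ joint angles (θ0=180°, θ1=0°)
t=2 rotate(1, 180) ⇒ joint angles (θ0=180°, θ1=180°)
t=3 rotate(1, 180) ⇒ joint angles (θ0=180°, θ1=0°)
t=4 rotate(1, 90) ⇒ joint angles (θ0=180°, θ1=0°)

joint angles (θ0=180°, θ1=0°)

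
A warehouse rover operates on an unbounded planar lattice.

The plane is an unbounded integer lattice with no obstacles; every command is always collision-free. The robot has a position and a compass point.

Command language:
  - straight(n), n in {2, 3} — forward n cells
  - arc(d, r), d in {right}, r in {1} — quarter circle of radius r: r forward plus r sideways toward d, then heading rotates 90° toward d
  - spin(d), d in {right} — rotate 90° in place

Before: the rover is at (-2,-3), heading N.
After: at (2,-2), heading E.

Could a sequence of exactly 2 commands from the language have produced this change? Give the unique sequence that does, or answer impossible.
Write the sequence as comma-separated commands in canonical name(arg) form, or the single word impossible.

key: position moved to (2,-2) AND the heading swung to E — translation plus rotation needed
from: at (-2,-3), heading N
1. arc(right, 1) → at (-1,-2), heading E
2. straight(3) → at (2,-2), heading E
all 16 alternatives checked — unique.

arc(right, 1), straight(3)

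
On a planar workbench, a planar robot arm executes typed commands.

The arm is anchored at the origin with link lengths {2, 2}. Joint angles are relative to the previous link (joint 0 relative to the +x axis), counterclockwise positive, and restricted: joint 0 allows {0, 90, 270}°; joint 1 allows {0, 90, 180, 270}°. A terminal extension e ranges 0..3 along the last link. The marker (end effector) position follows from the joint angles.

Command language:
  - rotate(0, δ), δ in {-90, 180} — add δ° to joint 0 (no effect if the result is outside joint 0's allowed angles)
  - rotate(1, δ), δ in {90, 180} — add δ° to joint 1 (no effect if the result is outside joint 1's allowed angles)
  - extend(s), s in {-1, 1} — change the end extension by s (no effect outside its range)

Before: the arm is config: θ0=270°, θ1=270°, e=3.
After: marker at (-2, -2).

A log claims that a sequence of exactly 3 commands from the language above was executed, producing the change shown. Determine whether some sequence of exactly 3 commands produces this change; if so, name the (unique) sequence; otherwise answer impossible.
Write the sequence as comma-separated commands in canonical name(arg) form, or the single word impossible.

begin: config: θ0=270°, θ1=270°, e=3
[1] after extend(-1): config: θ0=270°, θ1=270°, e=2
[2] after extend(-1): config: θ0=270°, θ1=270°, e=1
[3] after extend(-1): config: θ0=270°, θ1=270°, e=0
all 216 alternatives checked — unique.

extend(-1), extend(-1), extend(-1)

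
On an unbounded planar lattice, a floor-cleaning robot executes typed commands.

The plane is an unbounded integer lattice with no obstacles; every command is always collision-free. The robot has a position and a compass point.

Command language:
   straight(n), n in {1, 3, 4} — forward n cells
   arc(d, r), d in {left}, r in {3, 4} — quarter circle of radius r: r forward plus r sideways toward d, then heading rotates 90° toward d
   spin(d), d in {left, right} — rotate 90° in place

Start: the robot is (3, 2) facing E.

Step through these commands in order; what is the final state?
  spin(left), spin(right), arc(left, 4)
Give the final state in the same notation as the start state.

(7, 6) facing N

start: (3, 2) facing E
step 1 (spin(left)): (3, 2) facing N
step 2 (spin(right)): (3, 2) facing E
step 3 (arc(left, 4)): (7, 6) facing N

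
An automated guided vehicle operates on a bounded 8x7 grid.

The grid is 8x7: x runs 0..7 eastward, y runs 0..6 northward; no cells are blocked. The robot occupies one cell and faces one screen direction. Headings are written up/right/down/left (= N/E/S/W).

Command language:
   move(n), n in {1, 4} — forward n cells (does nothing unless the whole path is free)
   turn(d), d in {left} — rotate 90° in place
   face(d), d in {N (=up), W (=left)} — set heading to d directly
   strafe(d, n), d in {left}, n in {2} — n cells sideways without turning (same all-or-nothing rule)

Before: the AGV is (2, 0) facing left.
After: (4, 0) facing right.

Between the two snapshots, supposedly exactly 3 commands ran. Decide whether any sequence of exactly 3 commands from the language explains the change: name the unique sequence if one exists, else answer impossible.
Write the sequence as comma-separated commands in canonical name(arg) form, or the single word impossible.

turn(left), strafe(left, 2), turn(left)

key: position moved to (4,0) AND the heading swung to E — translation plus rotation needed
t0: (2, 0) facing left
[1] after turn(left): (2, 0) facing down
[2] after strafe(left, 2): (4, 0) facing down
[3] after turn(left): (4, 0) facing right
no other 3-command option fits: unique.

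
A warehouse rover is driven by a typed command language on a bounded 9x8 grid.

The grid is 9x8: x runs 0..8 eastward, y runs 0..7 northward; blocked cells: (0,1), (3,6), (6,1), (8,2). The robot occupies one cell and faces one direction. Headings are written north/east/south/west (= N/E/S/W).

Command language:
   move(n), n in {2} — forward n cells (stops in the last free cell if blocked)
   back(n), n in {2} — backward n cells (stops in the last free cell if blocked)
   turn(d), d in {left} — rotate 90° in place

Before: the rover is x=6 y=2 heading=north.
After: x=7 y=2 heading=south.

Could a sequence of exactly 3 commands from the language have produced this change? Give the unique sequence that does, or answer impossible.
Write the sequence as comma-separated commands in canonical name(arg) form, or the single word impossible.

key: back(2) is stopped early by the blocked cell at (8,2)
from: x=6 y=2 heading=north
1. turn(left) → x=6 y=2 heading=west
2. back(2) → x=7 y=2 heading=west
3. turn(left) → x=7 y=2 heading=south
uniquely the one of 27 3-step routes that fits.

turn(left), back(2), turn(left)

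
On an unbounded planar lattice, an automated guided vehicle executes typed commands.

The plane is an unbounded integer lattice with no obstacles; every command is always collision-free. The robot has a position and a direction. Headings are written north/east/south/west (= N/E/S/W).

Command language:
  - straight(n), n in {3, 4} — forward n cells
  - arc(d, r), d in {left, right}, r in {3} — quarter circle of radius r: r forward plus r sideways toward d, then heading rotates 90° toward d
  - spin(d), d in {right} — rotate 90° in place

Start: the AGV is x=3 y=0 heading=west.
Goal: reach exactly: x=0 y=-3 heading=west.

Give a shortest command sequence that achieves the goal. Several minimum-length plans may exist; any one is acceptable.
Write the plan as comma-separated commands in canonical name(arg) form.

from: x=3 y=0 heading=west
t=1 arc(left, 3) ⇒ x=0 y=-3 heading=south
t=2 spin(right) ⇒ x=0 y=-3 heading=west
shorter routes all fall short; 2 is best.

arc(left, 3), spin(right)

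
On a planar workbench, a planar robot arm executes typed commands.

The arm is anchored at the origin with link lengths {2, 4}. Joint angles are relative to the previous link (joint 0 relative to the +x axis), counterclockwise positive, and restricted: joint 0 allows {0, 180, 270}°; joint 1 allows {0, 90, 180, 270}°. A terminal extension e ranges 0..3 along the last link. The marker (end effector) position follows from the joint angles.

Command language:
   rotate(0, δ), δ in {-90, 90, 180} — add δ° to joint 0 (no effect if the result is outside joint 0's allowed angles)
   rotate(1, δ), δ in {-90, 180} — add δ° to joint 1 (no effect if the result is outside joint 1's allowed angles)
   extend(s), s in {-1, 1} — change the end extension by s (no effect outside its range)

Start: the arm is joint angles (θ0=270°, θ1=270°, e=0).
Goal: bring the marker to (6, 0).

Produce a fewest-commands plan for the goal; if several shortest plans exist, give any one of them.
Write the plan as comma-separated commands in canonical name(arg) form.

initial: joint angles (θ0=270°, θ1=270°, e=0)
1. rotate(0, 90) → joint angles (θ0=0°, θ1=270°, e=0)
2. rotate(1, -90) → joint angles (θ0=0°, θ1=180°, e=0)
3. rotate(1, 180) → joint angles (θ0=0°, θ1=0°, e=0)
nothing shorter than 3 reaches the goal.

rotate(0, 90), rotate(1, -90), rotate(1, 180)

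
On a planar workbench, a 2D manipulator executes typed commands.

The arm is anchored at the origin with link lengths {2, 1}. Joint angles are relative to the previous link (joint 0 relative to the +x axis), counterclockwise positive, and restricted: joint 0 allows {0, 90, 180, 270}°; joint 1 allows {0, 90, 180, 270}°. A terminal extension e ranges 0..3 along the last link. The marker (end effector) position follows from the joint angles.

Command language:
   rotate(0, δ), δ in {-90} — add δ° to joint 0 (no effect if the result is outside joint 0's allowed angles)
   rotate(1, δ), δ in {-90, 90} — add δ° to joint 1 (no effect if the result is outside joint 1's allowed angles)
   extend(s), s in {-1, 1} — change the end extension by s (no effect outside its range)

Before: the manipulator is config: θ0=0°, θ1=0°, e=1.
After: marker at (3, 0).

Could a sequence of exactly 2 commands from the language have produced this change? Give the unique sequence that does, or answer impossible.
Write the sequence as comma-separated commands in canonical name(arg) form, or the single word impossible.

start: config: θ0=0°, θ1=0°, e=1
t=1 extend(-1) ⇒ config: θ0=0°, θ1=0°, e=0
t=2 extend(-1) ⇒ config: θ0=0°, θ1=0°, e=0
all 25 alternatives checked — unique.

extend(-1), extend(-1)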